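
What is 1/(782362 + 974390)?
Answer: 1/1756752 ≈ 5.6923e-7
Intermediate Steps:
1/(782362 + 974390) = 1/1756752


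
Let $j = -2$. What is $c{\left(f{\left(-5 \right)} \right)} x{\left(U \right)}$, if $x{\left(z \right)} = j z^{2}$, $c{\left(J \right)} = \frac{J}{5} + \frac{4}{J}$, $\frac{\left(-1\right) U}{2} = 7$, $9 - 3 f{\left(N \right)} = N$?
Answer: $- \frac{10528}{15} \approx -701.87$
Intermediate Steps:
$f{\left(N \right)} = 3 - \frac{N}{3}$
$U = -14$ ($U = \left(-2\right) 7 = -14$)
$c{\left(J \right)} = \frac{4}{J} + \frac{J}{5}$ ($c{\left(J \right)} = J \frac{1}{5} + \frac{4}{J} = \frac{J}{5} + \frac{4}{J} = \frac{4}{J} + \frac{J}{5}$)
$x{\left(z \right)} = - 2 z^{2}$
$c{\left(f{\left(-5 \right)} \right)} x{\left(U \right)} = \left(\frac{4}{3 - - \frac{5}{3}} + \frac{3 - - \frac{5}{3}}{5}\right) \left(- 2 \left(-14\right)^{2}\right) = \left(\frac{4}{3 + \frac{5}{3}} + \frac{3 + \frac{5}{3}}{5}\right) \left(\left(-2\right) 196\right) = \left(\frac{4}{\frac{14}{3}} + \frac{1}{5} \cdot \frac{14}{3}\right) \left(-392\right) = \left(4 \cdot \frac{3}{14} + \frac{14}{15}\right) \left(-392\right) = \left(\frac{6}{7} + \frac{14}{15}\right) \left(-392\right) = \frac{188}{105} \left(-392\right) = - \frac{10528}{15}$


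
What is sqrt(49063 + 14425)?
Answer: 32*sqrt(62) ≈ 251.97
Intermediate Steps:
sqrt(49063 + 14425) = sqrt(63488) = 32*sqrt(62)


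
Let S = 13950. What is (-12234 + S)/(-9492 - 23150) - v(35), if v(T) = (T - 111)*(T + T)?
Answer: 86826862/16321 ≈ 5319.9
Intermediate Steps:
v(T) = 2*T*(-111 + T) (v(T) = (-111 + T)*(2*T) = 2*T*(-111 + T))
(-12234 + S)/(-9492 - 23150) - v(35) = (-12234 + 13950)/(-9492 - 23150) - 2*35*(-111 + 35) = 1716/(-32642) - 2*35*(-76) = 1716*(-1/32642) - 1*(-5320) = -858/16321 + 5320 = 86826862/16321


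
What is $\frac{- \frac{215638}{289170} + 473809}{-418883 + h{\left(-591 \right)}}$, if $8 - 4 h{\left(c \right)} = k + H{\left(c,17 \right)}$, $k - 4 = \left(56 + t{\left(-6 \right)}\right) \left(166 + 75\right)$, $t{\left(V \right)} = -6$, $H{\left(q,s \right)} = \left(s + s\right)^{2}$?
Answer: $- \frac{137011132892}{122082802695} \approx -1.1223$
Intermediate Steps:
$H{\left(q,s \right)} = 4 s^{2}$ ($H{\left(q,s \right)} = \left(2 s\right)^{2} = 4 s^{2}$)
$k = 12054$ ($k = 4 + \left(56 - 6\right) \left(166 + 75\right) = 4 + 50 \cdot 241 = 4 + 12050 = 12054$)
$h{\left(c \right)} = - \frac{6601}{2}$ ($h{\left(c \right)} = 2 - \frac{12054 + 4 \cdot 17^{2}}{4} = 2 - \frac{12054 + 4 \cdot 289}{4} = 2 - \frac{12054 + 1156}{4} = 2 - \frac{6605}{2} = - \frac{6601}{2}$)
$\frac{- \frac{215638}{289170} + 473809}{-418883 + h{\left(-591 \right)}} = \frac{- \frac{215638}{289170} + 473809}{-418883 - \frac{6601}{2}} = \frac{\left(-215638\right) \frac{1}{289170} + 473809}{- \frac{844367}{2}} = \left(- \frac{107819}{144585} + 473809\right) \left(- \frac{2}{844367}\right) = \frac{68505566446}{144585} \left(- \frac{2}{844367}\right) = - \frac{137011132892}{122082802695}$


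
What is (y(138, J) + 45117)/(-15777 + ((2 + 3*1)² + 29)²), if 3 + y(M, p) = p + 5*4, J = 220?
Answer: -15118/4287 ≈ -3.5265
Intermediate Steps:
y(M, p) = 17 + p (y(M, p) = -3 + (p + 5*4) = -3 + (p + 20) = -3 + (20 + p) = 17 + p)
(y(138, J) + 45117)/(-15777 + ((2 + 3*1)² + 29)²) = ((17 + 220) + 45117)/(-15777 + ((2 + 3*1)² + 29)²) = (237 + 45117)/(-15777 + ((2 + 3)² + 29)²) = 45354/(-15777 + (5² + 29)²) = 45354/(-15777 + (25 + 29)²) = 45354/(-15777 + 54²) = 45354/(-15777 + 2916) = 45354/(-12861) = 45354*(-1/12861) = -15118/4287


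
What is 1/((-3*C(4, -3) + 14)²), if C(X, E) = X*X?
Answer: 1/1156 ≈ 0.00086505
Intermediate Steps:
C(X, E) = X²
1/((-3*C(4, -3) + 14)²) = 1/((-3*4² + 14)²) = 1/((-3*16 + 14)²) = 1/((-48 + 14)²) = 1/((-34)²) = 1/1156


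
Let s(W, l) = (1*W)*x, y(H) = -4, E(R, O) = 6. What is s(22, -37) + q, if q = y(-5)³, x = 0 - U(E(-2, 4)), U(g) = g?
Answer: -196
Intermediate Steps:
x = -6 (x = 0 - 1*6 = 0 - 6 = -6)
s(W, l) = -6*W (s(W, l) = (1*W)*(-6) = W*(-6) = -6*W)
q = -64 (q = (-4)³ = -64)
s(22, -37) + q = -6*22 - 64 = -132 - 64 = -196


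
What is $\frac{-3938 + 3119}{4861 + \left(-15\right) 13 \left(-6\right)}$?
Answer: $- \frac{819}{6031} \approx -0.1358$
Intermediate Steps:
$\frac{-3938 + 3119}{4861 + \left(-15\right) 13 \left(-6\right)} = - \frac{819}{4861 - -1170} = - \frac{819}{4861 + 1170} = - \frac{819}{6031}$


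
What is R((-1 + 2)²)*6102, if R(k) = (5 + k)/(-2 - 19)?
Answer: -12204/7 ≈ -1743.4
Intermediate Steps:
R(k) = -5/21 - k/21 (R(k) = (5 + k)/(-21) = (5 + k)*(-1/21) = -5/21 - k/21)
R((-1 + 2)²)*6102 = (-5/21 - (-1 + 2)²/21)*6102 = (-5/21 - 1/21*1²)*6102 = (-5/21 - 1/21*1)*6102 = (-5/21 - 1/21)*6102 = -2/7*6102 = -12204/7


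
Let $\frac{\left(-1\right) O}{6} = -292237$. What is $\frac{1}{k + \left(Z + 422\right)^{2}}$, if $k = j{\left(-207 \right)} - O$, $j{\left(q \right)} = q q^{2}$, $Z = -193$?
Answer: $- \frac{1}{10570724} \approx -9.4601 \cdot 10^{-8}$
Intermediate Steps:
$O = 1753422$ ($O = \left(-6\right) \left(-292237\right) = 1753422$)
$j{\left(q \right)} = q^{3}$
$k = -10623165$ ($k = \left(-207\right)^{3} - 1753422 = -8869743 - 1753422 = -10623165$)
$\frac{1}{k + \left(Z + 422\right)^{2}} = \frac{1}{-10623165 + \left(-193 + 422\right)^{2}} = \frac{1}{-10623165 + 229^{2}} = \frac{1}{-10623165 + 52441} = \frac{1}{-10570724} = - \frac{1}{10570724}$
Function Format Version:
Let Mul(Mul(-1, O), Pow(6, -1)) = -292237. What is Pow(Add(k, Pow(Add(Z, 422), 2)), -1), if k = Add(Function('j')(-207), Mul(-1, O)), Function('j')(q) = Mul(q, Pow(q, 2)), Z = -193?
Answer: Rational(-1, 10570724) ≈ -9.4601e-8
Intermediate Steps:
O = 1753422 (O = Mul(-6, -292237) = 1753422)
Function('j')(q) = Pow(q, 3)
k = -10623165 (k = Add(Pow(-207, 3), Mul(-1, 1753422)) = Add(-8869743, -1753422) = -10623165)
Pow(Add(k, Pow(Add(Z, 422), 2)), -1) = Pow(Add(-10623165, Pow(Add(-193, 422), 2)), -1) = Pow(Add(-10623165, Pow(229, 2)), -1) = Pow(Add(-10623165, 52441), -1) = Pow(-10570724, -1) = Rational(-1, 10570724)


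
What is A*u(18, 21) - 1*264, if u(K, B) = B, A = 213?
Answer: 4209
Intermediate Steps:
A*u(18, 21) - 1*264 = 213*21 - 1*264 = 4473 - 264 = 4209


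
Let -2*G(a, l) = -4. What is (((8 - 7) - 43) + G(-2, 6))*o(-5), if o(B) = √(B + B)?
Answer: -40*I*√10 ≈ -126.49*I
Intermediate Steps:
G(a, l) = 2 (G(a, l) = -½*(-4) = 2)
o(B) = √2*√B (o(B) = √(2*B) = √2*√B)
(((8 - 7) - 43) + G(-2, 6))*o(-5) = (((8 - 7) - 43) + 2)*(√2*√(-5)) = ((1 - 43) + 2)*(√2*(I*√5)) = (-42 + 2)*(I*√10) = -40*I*√10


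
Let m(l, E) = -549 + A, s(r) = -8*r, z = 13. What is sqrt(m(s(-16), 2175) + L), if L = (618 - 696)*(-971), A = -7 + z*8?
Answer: sqrt(75286) ≈ 274.38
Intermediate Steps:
A = 97 (A = -7 + 13*8 = -7 + 104 = 97)
m(l, E) = -452 (m(l, E) = -549 + 97 = -452)
L = 75738 (L = -78*(-971) = 75738)
sqrt(m(s(-16), 2175) + L) = sqrt(-452 + 75738) = sqrt(75286)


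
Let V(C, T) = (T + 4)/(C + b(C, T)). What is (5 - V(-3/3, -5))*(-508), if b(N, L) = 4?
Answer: -8128/3 ≈ -2709.3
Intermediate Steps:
V(C, T) = (4 + T)/(4 + C) (V(C, T) = (T + 4)/(C + 4) = (4 + T)/(4 + C))
(5 - V(-3/3, -5))*(-508) = (5 - (4 - 5)/(4 - 3/3))*(-508) = (5 - (-1)/(4 - 3*⅓))*(-508) = (5 - (-1)/(4 - 1))*(-508) = (5 - (-1)/3)*(-508) = (5 - 1*(-⅓))*(-508) = (5 + ⅓)*(-508) = (16/3)*(-508) = -8128/3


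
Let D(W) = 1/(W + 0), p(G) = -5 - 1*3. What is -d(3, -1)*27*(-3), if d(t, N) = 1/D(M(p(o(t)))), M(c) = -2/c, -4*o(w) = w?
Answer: 81/4 ≈ 20.250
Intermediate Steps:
o(w) = -w/4
p(G) = -8 (p(G) = -5 - 3 = -8)
D(W) = 1/W
d(t, N) = ¼ (d(t, N) = 1/(1/(-2/(-8))) = 1/(1/(-2*(-⅛))) = 1/(1/(¼)) = 1/4 = ¼)
-d(3, -1)*27*(-3) = -(¼)*27*(-3) = -27*(-3)/4 = -1*(-81/4) = 81/4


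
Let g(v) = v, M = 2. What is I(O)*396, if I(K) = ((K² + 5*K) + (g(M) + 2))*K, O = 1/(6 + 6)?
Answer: 7007/48 ≈ 145.98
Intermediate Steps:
O = 1/12 ≈ 0.083333
I(K) = K*(4 + K² + 5*K) (I(K) = ((K² + 5*K) + (2 + 2))*K = ((K² + 5*K) + 4)*K = (4 + K² + 5*K)*K = K*(4 + K² + 5*K))
I(O)*396 = ((4 + (1/12)² + 5*(1/12))/12)*396 = ((4 + 1/144 + 5/12)/12)*396 = ((1/12)*(637/144))*396 = (637/1728)*396 = 7007/48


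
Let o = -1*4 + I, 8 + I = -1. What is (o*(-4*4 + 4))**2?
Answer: 24336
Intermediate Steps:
I = -9 (I = -8 - 1 = -9)
o = -13 (o = -1*4 - 9 = -4 - 9 = -13)
(o*(-4*4 + 4))**2 = (-13*(-4*4 + 4))**2 = (-13*(-16 + 4))**2 = (-13*(-12))**2 = 156**2 = 24336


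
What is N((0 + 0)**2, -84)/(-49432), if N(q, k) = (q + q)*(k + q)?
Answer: 0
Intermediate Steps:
N(q, k) = 2*q*(k + q) (N(q, k) = (2*q)*(k + q) = 2*q*(k + q))
N((0 + 0)**2, -84)/(-49432) = (2*(0 + 0)**2*(-84 + (0 + 0)**2))/(-49432) = (2*0**2*(-84 + 0**2))*(-1/49432) = (2*0*(-84 + 0))*(-1/49432) = (2*0*(-84))*(-1/49432) = 0*(-1/49432) = 0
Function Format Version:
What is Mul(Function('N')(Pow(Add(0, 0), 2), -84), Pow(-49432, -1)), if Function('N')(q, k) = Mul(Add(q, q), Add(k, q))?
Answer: 0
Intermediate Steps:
Function('N')(q, k) = Mul(2, q, Add(k, q)) (Function('N')(q, k) = Mul(Mul(2, q), Add(k, q)) = Mul(2, q, Add(k, q)))
Mul(Function('N')(Pow(Add(0, 0), 2), -84), Pow(-49432, -1)) = Mul(Mul(2, Pow(Add(0, 0), 2), Add(-84, Pow(Add(0, 0), 2))), Pow(-49432, -1)) = Mul(Mul(2, Pow(0, 2), Add(-84, Pow(0, 2))), Rational(-1, 49432)) = Mul(Mul(2, 0, Add(-84, 0)), Rational(-1, 49432)) = Mul(Mul(2, 0, -84), Rational(-1, 49432)) = Mul(0, Rational(-1, 49432)) = 0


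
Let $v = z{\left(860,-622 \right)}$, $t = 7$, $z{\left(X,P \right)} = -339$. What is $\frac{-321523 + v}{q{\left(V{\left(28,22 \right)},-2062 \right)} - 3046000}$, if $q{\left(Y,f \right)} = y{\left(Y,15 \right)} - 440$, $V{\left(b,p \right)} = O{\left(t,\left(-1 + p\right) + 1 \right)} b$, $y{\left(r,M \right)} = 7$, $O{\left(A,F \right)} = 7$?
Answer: $\frac{321862}{3046433} \approx 0.10565$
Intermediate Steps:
$v = -339$
$V{\left(b,p \right)} = 7 b$
$q{\left(Y,f \right)} = -433$ ($q{\left(Y,f \right)} = 7 - 440 = -433$)
$\frac{-321523 + v}{q{\left(V{\left(28,22 \right)},-2062 \right)} - 3046000} = \frac{-321523 - 339}{-433 - 3046000} = - \frac{321862}{-3046433} = \left(-321862\right) \left(- \frac{1}{3046433}\right) = \frac{321862}{3046433}$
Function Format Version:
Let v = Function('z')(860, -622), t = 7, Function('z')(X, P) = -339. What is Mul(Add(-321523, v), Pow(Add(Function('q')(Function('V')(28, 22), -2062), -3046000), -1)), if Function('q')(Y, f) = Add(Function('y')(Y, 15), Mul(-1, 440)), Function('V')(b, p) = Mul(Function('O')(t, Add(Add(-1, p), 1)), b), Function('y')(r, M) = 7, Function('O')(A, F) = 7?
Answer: Rational(321862, 3046433) ≈ 0.10565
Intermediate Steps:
v = -339
Function('V')(b, p) = Mul(7, b)
Function('q')(Y, f) = -433 (Function('q')(Y, f) = Add(7, Mul(-1, 440)) = Add(7, -440) = -433)
Mul(Add(-321523, v), Pow(Add(Function('q')(Function('V')(28, 22), -2062), -3046000), -1)) = Mul(Add(-321523, -339), Pow(Add(-433, -3046000), -1)) = Mul(-321862, Pow(-3046433, -1)) = Mul(-321862, Rational(-1, 3046433)) = Rational(321862, 3046433)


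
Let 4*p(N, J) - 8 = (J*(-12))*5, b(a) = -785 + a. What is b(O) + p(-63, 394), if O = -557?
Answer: -7250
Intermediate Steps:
p(N, J) = 2 - 15*J (p(N, J) = 2 + ((J*(-12))*5)/4 = 2 + (-12*J*5)/4 = 2 + (-60*J)/4 = 2 - 15*J)
b(O) + p(-63, 394) = (-785 - 557) + (2 - 15*394) = -1342 + (2 - 5910) = -1342 - 5908 = -7250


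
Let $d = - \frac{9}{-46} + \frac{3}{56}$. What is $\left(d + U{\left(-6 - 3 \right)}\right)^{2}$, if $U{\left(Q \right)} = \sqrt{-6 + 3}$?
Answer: $- \frac{4873791}{1658944} + \frac{321 i \sqrt{3}}{644} \approx -2.9379 + 0.86334 i$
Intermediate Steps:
$U{\left(Q \right)} = i \sqrt{3}$ ($U{\left(Q \right)} = \sqrt{-3} = i \sqrt{3}$)
$d = \frac{321}{1288}$ ($d = \left(-9\right) \left(- \frac{1}{46}\right) + 3 \cdot \frac{1}{56} = \frac{9}{46} + \frac{3}{56} = \frac{321}{1288} \approx 0.24922$)
$\left(d + U{\left(-6 - 3 \right)}\right)^{2} = \left(\frac{321}{1288} + i \sqrt{3}\right)^{2}$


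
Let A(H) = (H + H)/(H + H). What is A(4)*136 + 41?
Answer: 177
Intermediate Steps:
A(H) = 1 (A(H) = (2*H)/((2*H)) = (2*H)*(1/(2*H)) = 1)
A(4)*136 + 41 = 1*136 + 41 = 136 + 41 = 177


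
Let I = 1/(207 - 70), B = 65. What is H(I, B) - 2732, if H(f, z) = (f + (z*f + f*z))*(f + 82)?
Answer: -49805123/18769 ≈ -2653.6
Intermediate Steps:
I = 1/137 ≈ 0.0072993
H(f, z) = (82 + f)*(f + 2*f*z) (H(f, z) = (f + (f*z + f*z))*(82 + f) = (f + 2*f*z)*(82 + f) = (82 + f)*(f + 2*f*z))
H(I, B) - 2732 = (82 + 1/137 + 164*65 + 2*(1/137)*65)/137 - 2732 = (82 + 1/137 + 10660 + 130/137)/137 - 2732 = (1/137)*(1471785/137) - 2732 = 1471785/18769 - 2732 = -49805123/18769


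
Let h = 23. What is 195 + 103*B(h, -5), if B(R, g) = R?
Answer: 2564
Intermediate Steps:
195 + 103*B(h, -5) = 195 + 103*23 = 195 + 2369 = 2564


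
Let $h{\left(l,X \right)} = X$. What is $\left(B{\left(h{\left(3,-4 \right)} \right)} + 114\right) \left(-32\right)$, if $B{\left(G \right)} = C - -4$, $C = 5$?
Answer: $-3936$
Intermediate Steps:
$B{\left(G \right)} = 9$ ($B{\left(G \right)} = 5 - -4 = 5 + 4 = 9$)
$\left(B{\left(h{\left(3,-4 \right)} \right)} + 114\right) \left(-32\right) = \left(9 + 114\right) \left(-32\right) = 123 \left(-32\right) = -3936$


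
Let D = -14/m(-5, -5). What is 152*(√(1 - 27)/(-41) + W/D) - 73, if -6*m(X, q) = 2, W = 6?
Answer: -359/7 - 152*I*√26/41 ≈ -51.286 - 18.904*I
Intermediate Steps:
m(X, q) = -⅓ (m(X, q) = -⅙*2 = -⅓)
D = 42 (D = -14/(-⅓) = -14*(-3) = 42)
152*(√(1 - 27)/(-41) + W/D) - 73 = 152*(√(1 - 27)/(-41) + 6/42) - 73 = 152*(√(-26)*(-1/41) + 6*(1/42)) - 73 = 152*((I*√26)*(-1/41) + ⅐) - 73 = 152*(-I*√26/41 + ⅐) - 73 = 152*(⅐ - I*√26/41) - 73 = (152/7 - 152*I*√26/41) - 73 = -359/7 - 152*I*√26/41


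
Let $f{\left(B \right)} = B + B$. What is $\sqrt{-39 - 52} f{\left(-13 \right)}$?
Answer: $- 26 i \sqrt{91} \approx - 248.02 i$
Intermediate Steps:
$f{\left(B \right)} = 2 B$
$\sqrt{-39 - 52} f{\left(-13 \right)} = \sqrt{-39 - 52} \cdot 2 \left(-13\right) = \sqrt{-91} \left(-26\right) = i \sqrt{91} \left(-26\right) = - 26 i \sqrt{91}$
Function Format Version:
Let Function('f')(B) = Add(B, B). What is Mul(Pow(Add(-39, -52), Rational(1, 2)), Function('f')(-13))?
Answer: Mul(-26, I, Pow(91, Rational(1, 2))) ≈ Mul(-248.02, I)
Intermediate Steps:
Function('f')(B) = Mul(2, B)
Mul(Pow(Add(-39, -52), Rational(1, 2)), Function('f')(-13)) = Mul(Pow(Add(-39, -52), Rational(1, 2)), Mul(2, -13)) = Mul(Pow(-91, Rational(1, 2)), -26) = Mul(Mul(I, Pow(91, Rational(1, 2))), -26) = Mul(-26, I, Pow(91, Rational(1, 2)))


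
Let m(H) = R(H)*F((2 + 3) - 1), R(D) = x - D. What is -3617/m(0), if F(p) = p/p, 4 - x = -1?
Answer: -3617/5 ≈ -723.40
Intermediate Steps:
x = 5 (x = 4 - 1*(-1) = 4 + 1 = 5)
R(D) = 5 - D
F(p) = 1
m(H) = 5 - H (m(H) = (5 - H)*1 = 5 - H)
-3617/m(0) = -3617/(5 - 1*0) = -3617/(5 + 0) = -3617/5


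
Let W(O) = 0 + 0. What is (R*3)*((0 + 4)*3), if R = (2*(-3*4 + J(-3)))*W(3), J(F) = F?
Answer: 0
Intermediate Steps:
W(O) = 0
R = 0 (R = (2*(-3*4 - 3))*0 = (2*(-12 - 3))*0 = (2*(-15))*0 = -30*0 = 0)
(R*3)*((0 + 4)*3) = (0*3)*((0 + 4)*3) = 0*(4*3) = 0*12 = 0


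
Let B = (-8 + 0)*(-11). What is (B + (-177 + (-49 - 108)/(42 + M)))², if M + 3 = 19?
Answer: 28291761/3364 ≈ 8410.2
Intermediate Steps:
M = 16 (M = -3 + 19 = 16)
B = 88 (B = -8*(-11) = 88)
(B + (-177 + (-49 - 108)/(42 + M)))² = (88 + (-177 + (-49 - 108)/(42 + 16)))² = (88 + (-177 - 157/58))² = (88 - 10423/58)² = (-5319/58)² = 28291761/3364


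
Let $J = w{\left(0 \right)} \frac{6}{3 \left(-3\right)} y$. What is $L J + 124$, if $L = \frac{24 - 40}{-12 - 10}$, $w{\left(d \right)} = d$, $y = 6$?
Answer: $124$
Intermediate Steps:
$J = 0$ ($J = 0 \frac{6}{3 \left(-3\right)} 6 = 0 \frac{6}{-9} \cdot 6 = 0 \cdot 6 \left(- \frac{1}{9}\right) 6 = 0 \left(- \frac{2}{3}\right) 6 = 0 \cdot 6 = 0$)
$L = \frac{8}{11}$ ($L = \frac{24 - 40}{-22} = \left(-16\right) \left(- \frac{1}{22}\right) = \frac{8}{11} \approx 0.72727$)
$L J + 124 = \frac{8}{11} \cdot 0 + 124 = 0 + 124 = 124$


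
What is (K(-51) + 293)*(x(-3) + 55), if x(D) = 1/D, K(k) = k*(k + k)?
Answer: 901180/3 ≈ 3.0039e+5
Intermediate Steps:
K(k) = 2*k**2 (K(k) = k*(2*k) = 2*k**2)
(K(-51) + 293)*(x(-3) + 55) = (2*(-51)**2 + 293)*(1/(-3) + 55) = (2*2601 + 293)*(-1/3 + 55) = (5202 + 293)*(164/3) = 5495*(164/3) = 901180/3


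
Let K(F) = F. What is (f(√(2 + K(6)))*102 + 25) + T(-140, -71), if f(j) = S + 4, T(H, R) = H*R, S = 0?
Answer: 10373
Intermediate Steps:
f(j) = 4 (f(j) = 0 + 4 = 4)
(f(√(2 + K(6)))*102 + 25) + T(-140, -71) = (4*102 + 25) - 140*(-71) = (408 + 25) + 9940 = 433 + 9940 = 10373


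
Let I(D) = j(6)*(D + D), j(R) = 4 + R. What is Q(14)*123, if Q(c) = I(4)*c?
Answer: 137760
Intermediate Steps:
I(D) = 20*D (I(D) = (4 + 6)*(D + D) = 10*(2*D) = 20*D)
Q(c) = 80*c (Q(c) = (20*4)*c = 80*c)
Q(14)*123 = (80*14)*123 = 1120*123 = 137760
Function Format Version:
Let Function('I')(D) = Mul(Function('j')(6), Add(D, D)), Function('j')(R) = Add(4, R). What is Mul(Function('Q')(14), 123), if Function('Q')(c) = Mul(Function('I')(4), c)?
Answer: 137760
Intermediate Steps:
Function('I')(D) = Mul(20, D) (Function('I')(D) = Mul(Add(4, 6), Add(D, D)) = Mul(10, Mul(2, D)) = Mul(20, D))
Function('Q')(c) = Mul(80, c) (Function('Q')(c) = Mul(Mul(20, 4), c) = Mul(80, c))
Mul(Function('Q')(14), 123) = Mul(Mul(80, 14), 123) = Mul(1120, 123) = 137760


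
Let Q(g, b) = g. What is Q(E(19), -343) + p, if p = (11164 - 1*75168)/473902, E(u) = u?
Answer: 4470067/236951 ≈ 18.865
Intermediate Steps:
p = -32002/236951 (p = (11164 - 75168)*(1/473902) = -64004*1/473902 = -32002/236951 ≈ -0.13506)
Q(E(19), -343) + p = 19 - 32002/236951 = 4470067/236951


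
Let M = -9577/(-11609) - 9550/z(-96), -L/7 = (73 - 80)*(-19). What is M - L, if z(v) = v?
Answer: 574675663/557232 ≈ 1031.3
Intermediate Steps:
L = -931 (L = -7*(73 - 80)*(-19) = -(-49)*(-19) = -7*133 = -931)
M = 55892671/557232 (M = -9577/(-11609) - 9550/(-96) = -9577*(-1/11609) - 9550*(-1/96) = 9577/11609 + 4775/48 = 55892671/557232 ≈ 100.30)
M - L = 55892671/557232 - 1*(-931) = 55892671/557232 + 931 = 574675663/557232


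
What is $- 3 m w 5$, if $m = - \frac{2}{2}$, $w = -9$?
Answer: $-135$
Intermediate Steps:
$m = -1$ ($m = \left(-2\right) \frac{1}{2} = -1$)
$- 3 m w 5 = \left(-3\right) \left(-1\right) \left(-9\right) 5 = 3 \left(-9\right) 5 = \left(-27\right) 5 = -135$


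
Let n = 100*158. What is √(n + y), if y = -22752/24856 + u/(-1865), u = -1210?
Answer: √21220222345083502/1158911 ≈ 125.70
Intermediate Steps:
n = 15800
y = -308918/1158911 (y = -22752/24856 - 1210/(-1865) = -22752*1/24856 - 1210*(-1/1865) = -2844/3107 + 242/373 = -308918/1158911 ≈ -0.26656)
√(n + y) = √(15800 - 308918/1158911) = √(18310484882/1158911) = √21220222345083502/1158911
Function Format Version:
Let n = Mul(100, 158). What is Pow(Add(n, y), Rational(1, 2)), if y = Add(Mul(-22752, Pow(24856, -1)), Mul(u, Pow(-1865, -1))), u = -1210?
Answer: Mul(Rational(1, 1158911), Pow(21220222345083502, Rational(1, 2))) ≈ 125.70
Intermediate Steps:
n = 15800
y = Rational(-308918, 1158911) (y = Add(Mul(-22752, Pow(24856, -1)), Mul(-1210, Pow(-1865, -1))) = Add(Mul(-22752, Rational(1, 24856)), Mul(-1210, Rational(-1, 1865))) = Add(Rational(-2844, 3107), Rational(242, 373)) = Rational(-308918, 1158911) ≈ -0.26656)
Pow(Add(n, y), Rational(1, 2)) = Pow(Add(15800, Rational(-308918, 1158911)), Rational(1, 2)) = Pow(Rational(18310484882, 1158911), Rational(1, 2)) = Mul(Rational(1, 1158911), Pow(21220222345083502, Rational(1, 2)))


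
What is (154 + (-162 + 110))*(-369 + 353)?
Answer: -1632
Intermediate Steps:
(154 + (-162 + 110))*(-369 + 353) = (154 - 52)*(-16) = 102*(-16) = -1632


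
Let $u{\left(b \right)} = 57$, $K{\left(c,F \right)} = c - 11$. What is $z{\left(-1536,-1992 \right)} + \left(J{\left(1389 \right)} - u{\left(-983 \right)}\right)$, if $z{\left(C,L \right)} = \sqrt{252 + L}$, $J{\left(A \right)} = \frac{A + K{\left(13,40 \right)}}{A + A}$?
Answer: $- \frac{156955}{2778} + 2 i \sqrt{435} \approx -56.499 + 41.713 i$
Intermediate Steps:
$K{\left(c,F \right)} = -11 + c$
$J{\left(A \right)} = \frac{2 + A}{2 A}$ ($J{\left(A \right)} = \frac{A + \left(-11 + 13\right)}{A + A} = \frac{A + 2}{2 A} = \left(2 + A\right) \frac{1}{2 A} = \frac{2 + A}{2 A}$)
$z{\left(-1536,-1992 \right)} + \left(J{\left(1389 \right)} - u{\left(-983 \right)}\right) = \sqrt{252 - 1992} - \left(57 - \frac{2 + 1389}{2 \cdot 1389}\right) = \sqrt{-1740} - \left(57 - \frac{1391}{2778}\right) = 2 i \sqrt{435} + \left(\frac{1391}{2778} - 57\right) = 2 i \sqrt{435} - \frac{156955}{2778} = - \frac{156955}{2778} + 2 i \sqrt{435}$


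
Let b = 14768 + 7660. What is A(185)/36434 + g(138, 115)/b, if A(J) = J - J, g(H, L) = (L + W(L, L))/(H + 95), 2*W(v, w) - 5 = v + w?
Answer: 155/3483816 ≈ 4.4491e-5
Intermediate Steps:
W(v, w) = 5/2 + v/2 + w/2 (W(v, w) = 5/2 + (v + w)/2 = 5/2 + (v/2 + w/2) = 5/2 + v/2 + w/2)
g(H, L) = (5/2 + 2*L)/(95 + H) (g(H, L) = (L + (5/2 + L/2 + L/2))/(H + 95) = (L + (5/2 + L))/(95 + H) = (5/2 + 2*L)/(95 + H))
A(J) = 0
b = 22428
A(185)/36434 + g(138, 115)/b = 0/36434 + ((5 + 4*115)/(2*(95 + 138)))/22428 = 0*(1/36434) + ((1/2)*(5 + 460)/233)*(1/22428) = 0 + ((1/2)*(1/233)*465)*(1/22428) = 0 + (465/466)*(1/22428) = 0 + 155/3483816 = 155/3483816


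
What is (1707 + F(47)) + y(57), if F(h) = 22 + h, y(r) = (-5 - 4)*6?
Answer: 1722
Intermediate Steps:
y(r) = -54 (y(r) = -9*6 = -54)
(1707 + F(47)) + y(57) = (1707 + (22 + 47)) - 54 = (1707 + 69) - 54 = 1776 - 54 = 1722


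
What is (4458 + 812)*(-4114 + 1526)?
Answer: -13638760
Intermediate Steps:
(4458 + 812)*(-4114 + 1526) = 5270*(-2588) = -13638760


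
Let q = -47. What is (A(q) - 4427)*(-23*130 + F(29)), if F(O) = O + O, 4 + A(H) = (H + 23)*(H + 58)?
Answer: 13765740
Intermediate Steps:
A(H) = -4 + (23 + H)*(58 + H) (A(H) = -4 + (H + 23)*(H + 58) = -4 + (23 + H)*(58 + H))
F(O) = 2*O
(A(q) - 4427)*(-23*130 + F(29)) = ((1330 + (-47)² + 81*(-47)) - 4427)*(-23*130 + 2*29) = ((1330 + 2209 - 3807) - 4427)*(-2990 + 58) = (-268 - 4427)*(-2932) = -4695*(-2932) = 13765740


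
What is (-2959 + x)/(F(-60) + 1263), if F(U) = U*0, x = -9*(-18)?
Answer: -2797/1263 ≈ -2.2146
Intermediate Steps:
x = 162
F(U) = 0
(-2959 + x)/(F(-60) + 1263) = (-2959 + 162)/(0 + 1263) = -2797/1263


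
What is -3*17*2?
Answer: -102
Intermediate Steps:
-3*17*2 = -51*2 = -102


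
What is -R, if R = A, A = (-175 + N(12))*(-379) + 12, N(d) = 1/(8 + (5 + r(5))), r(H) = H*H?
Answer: -2520427/38 ≈ -66327.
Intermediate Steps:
r(H) = H**2
N(d) = 1/38 (N(d) = 1/(8 + (5 + 5**2)) = 1/(8 + (5 + 25)) = 1/(8 + 30) = 1/38)
A = 2520427/38 (A = (-175 + 1/38)*(-379) + 12 = -6649/38*(-379) + 12 = 2519971/38 + 12 = 2520427/38 ≈ 66327.)
R = 2520427/38 ≈ 66327.
-R = -1*2520427/38 = -2520427/38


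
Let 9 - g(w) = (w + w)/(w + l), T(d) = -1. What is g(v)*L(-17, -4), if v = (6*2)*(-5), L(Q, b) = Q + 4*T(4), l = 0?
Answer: -147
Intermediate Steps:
L(Q, b) = -4 + Q (L(Q, b) = Q + 4*(-1) = Q - 4 = -4 + Q)
v = -60 (v = 12*(-5) = -60)
g(w) = 7 (g(w) = 9 - (w + w)/(w + 0) = 9 - 2*w/w = 9 - 1*2 = 9 - 2 = 7)
g(v)*L(-17, -4) = 7*(-4 - 17) = 7*(-21) = -147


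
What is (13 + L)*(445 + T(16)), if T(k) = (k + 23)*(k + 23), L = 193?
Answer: 404996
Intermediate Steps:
T(k) = (23 + k)**2 (T(k) = (23 + k)*(23 + k) = (23 + k)**2)
(13 + L)*(445 + T(16)) = (13 + 193)*(445 + (23 + 16)**2) = 206*(445 + 39**2) = 206*(445 + 1521) = 206*1966 = 404996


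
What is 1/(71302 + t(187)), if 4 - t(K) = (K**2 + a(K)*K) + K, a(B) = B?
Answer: 1/1181 ≈ 0.00084674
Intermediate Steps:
t(K) = 4 - K - 2*K**2 (t(K) = 4 - ((K**2 + K*K) + K) = 4 - ((K**2 + K**2) + K) = 4 - (2*K**2 + K) = 4 - (K + 2*K**2) = 4 + (-K - 2*K**2) = 4 - K - 2*K**2)
1/(71302 + t(187)) = 1/(71302 + (4 - 1*187 - 2*187**2)) = 1/(71302 + (4 - 187 - 2*34969)) = 1/(71302 + (4 - 187 - 69938)) = 1/(71302 - 70121) = 1/1181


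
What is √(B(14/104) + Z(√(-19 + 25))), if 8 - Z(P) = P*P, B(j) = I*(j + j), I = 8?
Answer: 3*√78/13 ≈ 2.0381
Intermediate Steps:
B(j) = 16*j (B(j) = 8*(j + j) = 8*(2*j) = 16*j)
Z(P) = 8 - P² (Z(P) = 8 - P*P = 8 - P²)
√(B(14/104) + Z(√(-19 + 25))) = √(16*(14/104) + (8 - (√(-19 + 25))²)) = √(16*(14*(1/104)) + (8 - (√6)²)) = √(16*(7/52) + (8 - 1*6)) = √(28/13 + (8 - 6)) = √(28/13 + 2) = √(54/13) = 3*√78/13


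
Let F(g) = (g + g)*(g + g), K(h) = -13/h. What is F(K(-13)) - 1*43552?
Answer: -43548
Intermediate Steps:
F(g) = 4*g² (F(g) = (2*g)*(2*g) = 4*g²)
F(K(-13)) - 1*43552 = 4*(-13/(-13))² - 1*43552 = 4*(-13*(-1/13))² - 43552 = 4*1² - 43552 = 4*1 - 43552 = 4 - 43552 = -43548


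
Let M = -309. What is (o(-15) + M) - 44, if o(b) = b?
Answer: -368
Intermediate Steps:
(o(-15) + M) - 44 = (-15 - 309) - 44 = -324 - 44 = -368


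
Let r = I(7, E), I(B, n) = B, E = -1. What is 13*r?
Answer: 91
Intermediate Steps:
r = 7
13*r = 13*7 = 91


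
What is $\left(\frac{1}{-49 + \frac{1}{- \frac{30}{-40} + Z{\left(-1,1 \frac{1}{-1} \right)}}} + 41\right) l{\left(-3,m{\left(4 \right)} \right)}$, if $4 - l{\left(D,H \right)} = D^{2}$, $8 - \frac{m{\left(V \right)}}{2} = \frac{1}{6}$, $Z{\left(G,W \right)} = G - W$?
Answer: $- \frac{29300}{143} \approx -204.9$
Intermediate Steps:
$m{\left(V \right)} = \frac{47}{3}$ ($m{\left(V \right)} = 16 - \frac{2}{6} = 16 - \frac{1}{3} = \frac{47}{3}$)
$l{\left(D,H \right)} = 4 - D^{2}$
$\left(\frac{1}{-49 + \frac{1}{- \frac{30}{-40} + Z{\left(-1,1 \frac{1}{-1} \right)}}} + 41\right) l{\left(-3,m{\left(4 \right)} \right)} = \left(\frac{1}{-49 + \frac{1}{- \frac{30}{-40} - \left(1 + 1 \frac{1}{-1}\right)}} + 41\right) \left(4 - \left(-3\right)^{2}\right) = \left(\frac{1}{-49 + \frac{1}{\left(-30\right) \left(- \frac{1}{40}\right) - \left(1 + 1 \left(-1\right)\right)}} + 41\right) \left(4 - 9\right) = \left(\frac{1}{-49 + \frac{1}{\frac{3}{4} - 0}} + 41\right) \left(4 - 9\right) = \left(\frac{1}{-49 + \frac{1}{\frac{3}{4} + \left(-1 + 1\right)}} + 41\right) \left(-5\right) = \left(\frac{1}{-49 + \frac{1}{\frac{3}{4} + 0}} + 41\right) \left(-5\right) = \left(\frac{1}{-49 + \frac{1}{\frac{3}{4}}} + 41\right) \left(-5\right) = \left(\frac{1}{-49 + \frac{4}{3}} + 41\right) \left(-5\right) = \left(\frac{1}{- \frac{143}{3}} + 41\right) \left(-5\right) = \left(- \frac{3}{143} + 41\right) \left(-5\right) = \frac{5860}{143} \left(-5\right) = - \frac{29300}{143}$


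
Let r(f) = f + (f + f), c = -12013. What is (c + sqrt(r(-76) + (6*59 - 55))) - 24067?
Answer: -36080 + sqrt(71) ≈ -36072.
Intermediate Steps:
r(f) = 3*f (r(f) = f + 2*f = 3*f)
(c + sqrt(r(-76) + (6*59 - 55))) - 24067 = (-12013 + sqrt(3*(-76) + (6*59 - 55))) - 24067 = (-12013 + sqrt(-228 + (354 - 55))) - 24067 = (-12013 + sqrt(-228 + 299)) - 24067 = (-12013 + sqrt(71)) - 24067 = -36080 + sqrt(71)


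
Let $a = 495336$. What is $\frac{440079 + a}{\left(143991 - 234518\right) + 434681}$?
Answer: $\frac{7605}{2798} \approx 2.718$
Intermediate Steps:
$\frac{440079 + a}{\left(143991 - 234518\right) + 434681} = \frac{440079 + 495336}{\left(143991 - 234518\right) + 434681} = \frac{935415}{-90527 + 434681} = \frac{935415}{344154} = 935415 \cdot \frac{1}{344154} = \frac{7605}{2798}$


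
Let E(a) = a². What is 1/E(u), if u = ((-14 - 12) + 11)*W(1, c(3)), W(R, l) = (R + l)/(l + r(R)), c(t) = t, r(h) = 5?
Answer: 4/225 ≈ 0.017778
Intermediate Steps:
W(R, l) = (R + l)/(5 + l) (W(R, l) = (R + l)/(l + 5) = (R + l)/(5 + l))
u = -15/2 (u = ((-14 - 12) + 11)*((1 + 3)/(5 + 3)) = (-26 + 11)*(4/8) = -15*4/8 = -15*½ = -15/2 ≈ -7.5000)
1/E(u) = 1/((-15/2)²) = 1/(225/4) = 4/225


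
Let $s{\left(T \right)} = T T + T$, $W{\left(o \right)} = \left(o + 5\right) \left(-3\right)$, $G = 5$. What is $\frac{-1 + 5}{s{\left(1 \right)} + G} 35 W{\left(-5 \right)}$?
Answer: $0$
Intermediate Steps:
$W{\left(o \right)} = -15 - 3 o$ ($W{\left(o \right)} = \left(5 + o\right) \left(-3\right) = -15 - 3 o$)
$s{\left(T \right)} = T + T^{2}$ ($s{\left(T \right)} = T^{2} + T = T + T^{2}$)
$\frac{-1 + 5}{s{\left(1 \right)} + G} 35 W{\left(-5 \right)} = \frac{-1 + 5}{1 \left(1 + 1\right) + 5} \cdot 35 \left(-15 - -15\right) = \frac{4}{1 \cdot 2 + 5} \cdot 35 \left(-15 + 15\right) = \frac{4}{2 + 5} \cdot 35 \cdot 0 = \frac{4}{7} \cdot 35 \cdot 0 = 20 \cdot 0 = 0$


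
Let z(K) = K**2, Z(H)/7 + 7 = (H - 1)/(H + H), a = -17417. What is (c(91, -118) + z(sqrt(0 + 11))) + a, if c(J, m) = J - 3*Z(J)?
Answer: -223319/13 ≈ -17178.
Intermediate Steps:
Z(H) = -49 + 7*(-1 + H)/(2*H) (Z(H) = -49 + 7*((H - 1)/(H + H)) = -49 + 7*((-1 + H)/((2*H))) = -49 + 7*((-1 + H)*(1/(2*H))) = -49 + 7*((-1 + H)/(2*H)) = -49 + 7*(-1 + H)/(2*H))
c(J, m) = J - 21*(-1 - 13*J)/(2*J)
(c(91, -118) + z(sqrt(0 + 11))) + a = ((273/2 + 91 + (21/2)/91) + (sqrt(0 + 11))**2) - 17417 = ((273/2 + 91 + (21/2)*(1/91)) + (sqrt(11))**2) - 17417 = ((273/2 + 91 + 3/26) + 11) - 17417 = (2959/13 + 11) - 17417 = 3102/13 - 17417 = -223319/13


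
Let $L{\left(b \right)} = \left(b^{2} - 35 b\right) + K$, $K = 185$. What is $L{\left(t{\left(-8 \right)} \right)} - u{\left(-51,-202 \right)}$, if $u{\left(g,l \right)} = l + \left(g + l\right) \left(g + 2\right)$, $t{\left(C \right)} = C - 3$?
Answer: $-11504$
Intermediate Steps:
$t{\left(C \right)} = -3 + C$
$u{\left(g,l \right)} = l + \left(2 + g\right) \left(g + l\right)$ ($u{\left(g,l \right)} = l + \left(g + l\right) \left(2 + g\right) = l + \left(2 + g\right) \left(g + l\right)$)
$L{\left(b \right)} = 185 + b^{2} - 35 b$ ($L{\left(b \right)} = \left(b^{2} - 35 b\right) + 185 = 185 + b^{2} - 35 b$)
$L{\left(t{\left(-8 \right)} \right)} - u{\left(-51,-202 \right)} = \left(185 + \left(-3 - 8\right)^{2} - 35 \left(-3 - 8\right)\right) - \left(\left(-51\right)^{2} + 2 \left(-51\right) + 3 \left(-202\right) - -10302\right) = \left(185 + \left(-11\right)^{2} - -385\right) - \left(2601 - 102 - 606 + 10302\right) = \left(185 + 121 + 385\right) - 12195 = 691 - 12195 = -11504$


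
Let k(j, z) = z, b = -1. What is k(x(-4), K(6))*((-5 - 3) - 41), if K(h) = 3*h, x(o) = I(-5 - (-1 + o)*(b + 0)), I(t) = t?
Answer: -882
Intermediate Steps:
x(o) = -6 + o (x(o) = -5 - (-1 + o)*(-1 + 0) = -5 - (-1 + o)*(-1) = -5 - (1 - o) = -5 + (-1 + o) = -6 + o)
k(x(-4), K(6))*((-5 - 3) - 41) = (3*6)*((-5 - 3) - 41) = 18*(-8 - 41) = 18*(-49) = -882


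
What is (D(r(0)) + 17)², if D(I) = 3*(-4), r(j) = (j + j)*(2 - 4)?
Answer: 25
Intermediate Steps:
r(j) = -4*j (r(j) = (2*j)*(-2) = -4*j)
D(I) = -12
(D(r(0)) + 17)² = (-12 + 17)² = 5² = 25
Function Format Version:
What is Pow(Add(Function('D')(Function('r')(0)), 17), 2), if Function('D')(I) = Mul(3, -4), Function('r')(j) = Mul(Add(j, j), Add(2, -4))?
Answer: 25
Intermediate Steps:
Function('r')(j) = Mul(-4, j) (Function('r')(j) = Mul(Mul(2, j), -2) = Mul(-4, j))
Function('D')(I) = -12
Pow(Add(Function('D')(Function('r')(0)), 17), 2) = Pow(Add(-12, 17), 2) = Pow(5, 2) = 25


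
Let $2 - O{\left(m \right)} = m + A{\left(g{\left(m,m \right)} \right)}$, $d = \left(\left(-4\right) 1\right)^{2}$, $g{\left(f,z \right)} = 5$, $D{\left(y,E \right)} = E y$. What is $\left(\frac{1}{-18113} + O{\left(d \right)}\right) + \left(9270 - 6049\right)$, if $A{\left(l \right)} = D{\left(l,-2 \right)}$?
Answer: $\frac{58269520}{18113} \approx 3217.0$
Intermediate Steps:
$A{\left(l \right)} = - 2 l$
$d = 16$ ($d = \left(-4\right)^{2} = 16$)
$O{\left(m \right)} = 12 - m$ ($O{\left(m \right)} = 2 - \left(m - 10\right) = 2 - \left(-10 + m\right) = 12 - m$)
$\left(\frac{1}{-18113} + O{\left(d \right)}\right) + \left(9270 - 6049\right) = \left(\frac{1}{-18113} + \left(12 - 16\right)\right) + \left(9270 - 6049\right) = \left(- \frac{1}{18113} + \left(12 - 16\right)\right) + 3221 = \left(- \frac{1}{18113} - 4\right) + 3221 = - \frac{72453}{18113} + 3221 = \frac{58269520}{18113}$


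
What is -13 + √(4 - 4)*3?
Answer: -13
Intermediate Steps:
-13 + √(4 - 4)*3 = -13 + √0*3 = -13 + 0*3 = -13 + 0 = -13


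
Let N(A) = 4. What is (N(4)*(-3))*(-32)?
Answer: 384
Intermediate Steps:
(N(4)*(-3))*(-32) = (4*(-3))*(-32) = -12*(-32) = 384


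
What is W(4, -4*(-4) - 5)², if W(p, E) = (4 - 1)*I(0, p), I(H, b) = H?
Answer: 0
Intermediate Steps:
W(p, E) = 0 (W(p, E) = (4 - 1)*0 = 3*0 = 0)
W(4, -4*(-4) - 5)² = 0² = 0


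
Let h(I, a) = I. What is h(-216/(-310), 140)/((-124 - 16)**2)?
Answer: 27/759500 ≈ 3.5550e-5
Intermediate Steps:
h(-216/(-310), 140)/((-124 - 16)**2) = (-216/(-310))/((-124 - 16)**2) = (-216*(-1/310))/((-140)**2) = (108/155)/19600 = (108/155)*(1/19600) = 27/759500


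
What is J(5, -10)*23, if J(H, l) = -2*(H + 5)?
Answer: -460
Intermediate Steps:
J(H, l) = -10 - 2*H (J(H, l) = -2*(5 + H) = -10 - 2*H)
J(5, -10)*23 = (-10 - 2*5)*23 = (-10 - 10)*23 = -20*23 = -460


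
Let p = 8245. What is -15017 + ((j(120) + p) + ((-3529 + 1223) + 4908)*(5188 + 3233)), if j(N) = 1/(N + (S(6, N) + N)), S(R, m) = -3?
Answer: 5191406791/237 ≈ 2.1905e+7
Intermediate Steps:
j(N) = 1/(-3 + 2*N) (j(N) = 1/(N + (-3 + N)) = 1/(-3 + 2*N))
-15017 + ((j(120) + p) + ((-3529 + 1223) + 4908)*(5188 + 3233)) = -15017 + ((1/(-3 + 2*120) + 8245) + ((-3529 + 1223) + 4908)*(5188 + 3233)) = -15017 + ((1/(-3 + 240) + 8245) + (-2306 + 4908)*8421) = -15017 + ((1/237 + 8245) + 2602*8421) = -15017 + ((1/237 + 8245) + 21911442) = -15017 + (1954066/237 + 21911442) = -15017 + 5194965820/237 = 5191406791/237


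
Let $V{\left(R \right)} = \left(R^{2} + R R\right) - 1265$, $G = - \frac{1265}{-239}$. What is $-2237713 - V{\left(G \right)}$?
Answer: $- \frac{127751346658}{57121} \approx -2.2365 \cdot 10^{6}$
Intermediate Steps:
$G = \frac{1265}{239}$ ($G = \left(-1265\right) \left(- \frac{1}{239}\right) = \frac{1265}{239} \approx 5.2929$)
$V{\left(R \right)} = -1265 + 2 R^{2}$ ($V{\left(R \right)} = \left(R^{2} + R^{2}\right) - 1265 = 2 R^{2} - 1265 = -1265 + 2 R^{2}$)
$-2237713 - V{\left(G \right)} = -2237713 - \left(-1265 + 2 \left(\frac{1265}{239}\right)^{2}\right) = -2237713 - \left(-1265 + 2 \cdot \frac{1600225}{57121}\right) = -2237713 - \left(-1265 + \frac{3200450}{57121}\right) = -2237713 - - \frac{69057615}{57121} = -2237713 + \frac{69057615}{57121} = - \frac{127751346658}{57121}$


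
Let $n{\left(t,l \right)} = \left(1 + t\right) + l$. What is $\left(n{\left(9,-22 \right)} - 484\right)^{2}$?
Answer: $246016$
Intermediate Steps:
$n{\left(t,l \right)} = 1 + l + t$
$\left(n{\left(9,-22 \right)} - 484\right)^{2} = \left(\left(1 - 22 + 9\right) - 484\right)^{2} = \left(-12 - 484\right)^{2} = \left(-496\right)^{2} = 246016$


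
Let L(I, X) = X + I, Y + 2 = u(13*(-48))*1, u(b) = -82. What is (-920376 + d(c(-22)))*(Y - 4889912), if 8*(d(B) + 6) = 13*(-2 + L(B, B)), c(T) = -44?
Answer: 4501379460387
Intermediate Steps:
Y = -84 (Y = -2 - 82*1 = -2 - 82 = -84)
L(I, X) = I + X
d(B) = -37/4 + 13*B/4 (d(B) = -6 + (13*(-2 + (B + B)))/8 = -6 + (13*(-2 + 2*B))/8 = -6 + (-26 + 26*B)/8 = -6 + (-13/4 + 13*B/4) = -37/4 + 13*B/4)
(-920376 + d(c(-22)))*(Y - 4889912) = (-920376 + (-37/4 + (13/4)*(-44)))*(-84 - 4889912) = (-920376 + (-37/4 - 143))*(-4889996) = (-920376 - 609/4)*(-4889996) = -3682113/4*(-4889996) = 4501379460387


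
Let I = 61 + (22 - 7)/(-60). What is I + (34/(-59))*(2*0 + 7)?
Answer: 13385/236 ≈ 56.716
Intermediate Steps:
I = 243/4 (I = 61 + 15*(-1/60) = 61 - ¼ = 243/4 ≈ 60.750)
I + (34/(-59))*(2*0 + 7) = 243/4 + (34/(-59))*(2*0 + 7) = 243/4 + (34*(-1/59))*(0 + 7) = 243/4 - 34/59*7 = 243/4 - 238/59 = 13385/236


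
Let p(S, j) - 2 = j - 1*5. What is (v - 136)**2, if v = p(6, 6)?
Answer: 17689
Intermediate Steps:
p(S, j) = -3 + j (p(S, j) = 2 + (j - 1*5) = 2 + (j - 5) = 2 + (-5 + j) = -3 + j)
v = 3 (v = -3 + 6 = 3)
(v - 136)**2 = (3 - 136)**2 = (-133)**2 = 17689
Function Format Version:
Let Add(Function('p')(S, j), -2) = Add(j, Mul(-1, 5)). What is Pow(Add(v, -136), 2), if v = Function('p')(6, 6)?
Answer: 17689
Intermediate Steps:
Function('p')(S, j) = Add(-3, j) (Function('p')(S, j) = Add(2, Add(j, Mul(-1, 5))) = Add(2, Add(j, -5)) = Add(2, Add(-5, j)) = Add(-3, j))
v = 3 (v = Add(-3, 6) = 3)
Pow(Add(v, -136), 2) = Pow(Add(3, -136), 2) = Pow(-133, 2) = 17689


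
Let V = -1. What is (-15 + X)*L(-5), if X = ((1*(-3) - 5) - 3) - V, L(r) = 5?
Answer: -125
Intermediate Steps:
X = -10 (X = ((1*(-3) - 5) - 3) - 1*(-1) = ((-3 - 5) - 3) + 1 = (-8 - 3) + 1 = -11 + 1 = -10)
(-15 + X)*L(-5) = (-15 - 10)*5 = -25*5 = -125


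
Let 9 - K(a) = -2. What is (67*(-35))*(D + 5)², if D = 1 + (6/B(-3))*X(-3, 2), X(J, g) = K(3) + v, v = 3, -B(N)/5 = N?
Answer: -1577716/5 ≈ -3.1554e+5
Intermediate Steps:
B(N) = -5*N
K(a) = 11 (K(a) = 9 - 1*(-2) = 9 + 2 = 11)
X(J, g) = 14 (X(J, g) = 11 + 3 = 14)
D = 33/5 (D = 1 + (6/((-5*(-3))))*14 = 1 + (6/15)*14 = 1 + (6*(1/15))*14 = 1 + (⅖)*14 = 1 + 28/5 = 33/5 ≈ 6.6000)
(67*(-35))*(D + 5)² = (67*(-35))*(33/5 + 5)² = -2345*(58/5)² = -2345*3364/25 = -1577716/5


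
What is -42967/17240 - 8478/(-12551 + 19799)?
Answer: -1191629/325405 ≈ -3.6620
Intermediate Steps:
-42967/17240 - 8478/(-12551 + 19799) = -42967*1/17240 - 8478/7248 = -42967/17240 - 8478*1/7248 = -42967/17240 - 1413/1208 = -1191629/325405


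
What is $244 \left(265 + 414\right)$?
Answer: $165676$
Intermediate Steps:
$244 \left(265 + 414\right) = 244 \cdot 679 = 165676$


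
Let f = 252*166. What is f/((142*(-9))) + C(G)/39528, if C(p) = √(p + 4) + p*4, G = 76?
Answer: -11480186/350811 + √5/9882 ≈ -32.724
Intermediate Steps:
f = 41832
C(p) = √(4 + p) + 4*p
f/((142*(-9))) + C(G)/39528 = 41832/((142*(-9))) + (√(4 + 76) + 4*76)/39528 = 41832/(-1278) + (√80 + 304)*(1/39528) = 41832*(-1/1278) + (4*√5 + 304)*(1/39528) = -2324/71 + (304 + 4*√5)*(1/39528) = -2324/71 + (38/4941 + √5/9882) = -11480186/350811 + √5/9882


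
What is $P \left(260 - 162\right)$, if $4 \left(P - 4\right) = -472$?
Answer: $-11172$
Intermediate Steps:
$P = -114$ ($P = 4 + \frac{1}{4} \left(-472\right) = 4 - 118 = -114$)
$P \left(260 - 162\right) = - 114 \left(260 - 162\right) = \left(-114\right) 98 = -11172$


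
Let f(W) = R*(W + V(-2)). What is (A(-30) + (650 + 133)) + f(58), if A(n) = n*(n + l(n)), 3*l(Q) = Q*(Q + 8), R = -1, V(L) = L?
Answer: -4973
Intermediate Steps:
l(Q) = Q*(8 + Q)/3 (l(Q) = (Q*(Q + 8))/3 = (Q*(8 + Q))/3 = Q*(8 + Q)/3)
f(W) = 2 - W (f(W) = -(W - 2) = -(-2 + W) = 2 - W)
A(n) = n*(n + n*(8 + n)/3)
(A(-30) + (650 + 133)) + f(58) = ((⅓)*(-30)²*(11 - 30) + (650 + 133)) + (2 - 1*58) = ((⅓)*900*(-19) + 783) + (2 - 58) = (-5700 + 783) - 56 = -4917 - 56 = -4973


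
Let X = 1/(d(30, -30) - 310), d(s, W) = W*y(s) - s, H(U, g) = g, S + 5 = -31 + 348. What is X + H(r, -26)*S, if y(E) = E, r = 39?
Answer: -10058881/1240 ≈ -8112.0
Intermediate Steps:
S = 312 (S = -5 + (-31 + 348) = -5 + 317 = 312)
d(s, W) = -s + W*s (d(s, W) = W*s - s = -s + W*s)
X = -1/1240 (X = 1/(30*(-1 - 30) - 310) = 1/(30*(-31) - 310) = 1/(-930 - 310) = 1/(-1240) = -1/1240 ≈ -0.00080645)
X + H(r, -26)*S = -1/1240 - 26*312 = -1/1240 - 8112 = -10058881/1240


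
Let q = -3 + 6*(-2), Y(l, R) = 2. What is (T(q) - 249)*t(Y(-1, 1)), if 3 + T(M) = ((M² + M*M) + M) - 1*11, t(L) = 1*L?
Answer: 344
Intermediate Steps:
q = -15 (q = -3 - 12 = -15)
t(L) = L
T(M) = -14 + M + 2*M² (T(M) = -3 + (((M² + M*M) + M) - 1*11) = -3 + (((M² + M²) + M) - 11) = -3 + ((2*M² + M) - 11) = -3 + ((M + 2*M²) - 11) = -3 + (-11 + M + 2*M²) = -14 + M + 2*M²)
(T(q) - 249)*t(Y(-1, 1)) = ((-14 - 15 + 2*(-15)²) - 249)*2 = ((-14 - 15 + 2*225) - 249)*2 = ((-14 - 15 + 450) - 249)*2 = (421 - 249)*2 = 172*2 = 344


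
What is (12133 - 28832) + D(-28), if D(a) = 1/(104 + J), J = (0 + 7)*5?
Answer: -2321160/139 ≈ -16699.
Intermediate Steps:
J = 35 (J = 7*5 = 35)
D(a) = 1/139 (D(a) = 1/(104 + 35) = 1/139)
(12133 - 28832) + D(-28) = (12133 - 28832) + 1/139 = -16699 + 1/139 = -2321160/139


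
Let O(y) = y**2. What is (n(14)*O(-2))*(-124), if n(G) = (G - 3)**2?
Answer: -60016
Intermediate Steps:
n(G) = (-3 + G)**2
(n(14)*O(-2))*(-124) = ((-3 + 14)**2*(-2)**2)*(-124) = (11**2*4)*(-124) = (121*4)*(-124) = 484*(-124) = -60016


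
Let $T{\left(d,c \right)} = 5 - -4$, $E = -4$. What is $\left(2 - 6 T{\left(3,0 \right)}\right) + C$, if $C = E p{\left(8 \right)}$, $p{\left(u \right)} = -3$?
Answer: $-40$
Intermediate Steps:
$T{\left(d,c \right)} = 9$ ($T{\left(d,c \right)} = 5 + 4 = 9$)
$C = 12$ ($C = \left(-4\right) \left(-3\right) = 12$)
$\left(2 - 6 T{\left(3,0 \right)}\right) + C = \left(2 - 54\right) + 12 = -52 + 12 = -40$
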